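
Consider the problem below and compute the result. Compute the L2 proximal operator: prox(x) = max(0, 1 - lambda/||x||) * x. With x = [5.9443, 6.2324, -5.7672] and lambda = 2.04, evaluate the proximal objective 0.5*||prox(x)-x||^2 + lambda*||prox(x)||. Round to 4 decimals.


Step 1: Compute ||x||.
||x|| = 10.3652
Step 2: Compute scaling factor.
scale = max(0, 1 - 2.04/10.3652) = 0.8032
Step 3: prox(x) = [4.7744, 5.0058, -4.6321]
||prox(x)|| = 8.3252
Step 4: Proximal objective.
0.5*||prox-x||^2 = 2.0808
lambda*||prox|| = 16.9834
Total = 19.0643


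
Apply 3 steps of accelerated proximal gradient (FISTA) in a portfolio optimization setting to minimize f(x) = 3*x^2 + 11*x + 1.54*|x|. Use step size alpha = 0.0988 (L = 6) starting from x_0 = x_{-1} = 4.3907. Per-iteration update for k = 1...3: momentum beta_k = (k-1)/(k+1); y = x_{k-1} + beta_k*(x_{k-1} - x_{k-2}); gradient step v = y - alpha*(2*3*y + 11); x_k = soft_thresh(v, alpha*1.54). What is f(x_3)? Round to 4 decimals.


FISTA on f(x) = 3*x^2 + 11*x + 1.54*|x|
L = 6, alpha = 0.0988
Iteration 1: beta = 0.0, y = 4.3907 + 0.0*(4.3907 - 4.3907) = 4.3907
  grad(y) = 37.3442, v = y - alpha*grad = 0.7011
  prox(v) = soft_thresh(0.7011, 0.1522) = 0.5489
Iteration 2: beta = 0.3333, y = 0.5489 + 0.3333*(0.5489 - 4.3907) = -0.7316
  grad(y) = 6.6101, v = y - alpha*grad = -1.3847
  prox(v) = soft_thresh(-1.3847, 0.1522) = -1.2326
Iteration 3: beta = 0.5, y = -1.2326 + 0.5*(-1.2326 - 0.5489) = -2.1233
  grad(y) = -1.74, v = y - alpha*grad = -1.9514
  prox(v) = soft_thresh(-1.9514, 0.1522) = -1.7993
f(x_3) = 3*(-1.7993)^2 + 11*(-1.7993) + 1.54*|-1.7993| = -7.309


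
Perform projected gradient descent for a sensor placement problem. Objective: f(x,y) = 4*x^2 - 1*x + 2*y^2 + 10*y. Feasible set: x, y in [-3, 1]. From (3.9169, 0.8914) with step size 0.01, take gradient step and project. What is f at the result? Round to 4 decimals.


Step 1: Compute gradient at (3.9169, 0.8914).
grad_x = 2*4*3.9169 - 1 = 30.3352
grad_y = 2*2*0.8914 + 10 = 13.5656
Step 2: Gradient step.
x_raw = 3.9169 - 0.01*30.3352 = 3.6135
y_raw = 0.8914 - 0.01*13.5656 = 0.7557
Step 3: Project onto [-3, 1].
x_proj = clip(3.6135) = 1.0
y_proj = clip(0.7557) = 0.7557
Step 4: Evaluate f.
f(1.0, 0.7557) = 11.6997


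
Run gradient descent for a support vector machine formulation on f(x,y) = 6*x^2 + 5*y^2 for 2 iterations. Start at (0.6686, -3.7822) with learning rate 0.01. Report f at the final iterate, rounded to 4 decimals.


Gradient descent on f(x,y) = 6*x^2 + 5*y^2.
Starting point: (0.6686, -3.7822), alpha = 0.01
Step 1: grad_x = 2*6*0.6686 = 8.0232, grad_y = 2*5*-3.7822 = -37.822
  x_1 = 0.6686 - 0.01*8.0232 = 0.5884
  y_1 = -3.7822 - 0.01*-37.822 = -3.404
Step 2: grad_x = 2*6*0.5884 = 7.0604, grad_y = 2*5*-3.404 = -34.0398
  x_2 = 0.5884 - 0.01*7.0604 = 0.5178
  y_2 = -3.404 - 0.01*-34.0398 = -3.0636
f(0.5178, -3.0636) = 6*0.5178^2 + 5*(-3.0636)^2 = 48.5361


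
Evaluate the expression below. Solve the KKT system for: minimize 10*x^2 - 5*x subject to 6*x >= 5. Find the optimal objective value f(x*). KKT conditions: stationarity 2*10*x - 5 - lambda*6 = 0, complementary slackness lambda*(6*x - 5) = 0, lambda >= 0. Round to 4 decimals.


Step 1: Try lambda = 0 (constraint inactive).
x_unc = 5/(2*10) = 0.25
Check: 6*0.25 = 1.5 < 5 -- violated!
Step 2: Constraint must be active: 6*x = 5
x* = 5/6 = 0.8333 (rounded; the exact value 5/6 is used below)
lambda = (2*10*(5/6) - 5)/6 = 1.9444
Step 3: Compute optimal value.
f(x*) = 10*(5/6)^2 - 5*(5/6) = 2.7778


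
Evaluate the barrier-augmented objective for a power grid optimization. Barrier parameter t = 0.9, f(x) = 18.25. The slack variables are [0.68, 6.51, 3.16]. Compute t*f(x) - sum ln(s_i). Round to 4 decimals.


Step 1: Compute log-barrier.
ln values: [-0.3857, 1.8733, 1.1506]
phi = -(-0.3857 + 1.8733 + 1.1506) = -2.6382
Step 2: Compute augmented objective.
t*f(x) = 0.9*18.25 = 16.425
Total = 16.425 - 2.6382 = 13.7868


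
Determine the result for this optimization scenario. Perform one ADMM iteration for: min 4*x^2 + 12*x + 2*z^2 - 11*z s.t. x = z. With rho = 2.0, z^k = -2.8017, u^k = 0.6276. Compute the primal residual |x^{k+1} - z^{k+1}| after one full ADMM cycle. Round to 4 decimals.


ADMM iteration with rho = 2.0, z^k = -2.8017, u^k = 0.6276
Step 1: x-update.
Minimize 4*x^2 + 12*x + (2.0/2)*(x + 2.8017 + 0.6276)^2
FOC: (2*4 + 2.0)*x = -12 + 2.0*(-2.8017 - 0.6276)
x^{k+1} = -1.8859
Step 2: z-update.
Minimize 2*z^2 - 11*z + (2.0/2)*(-1.8859 - z + 0.6276)^2
FOC: (2*2 + 2.0)*z = 11 + 2.0*(-1.8859 + 0.6276)
z^{k+1} = 1.4139
Step 3: u-update.
u^{k+1} = 0.6276 - 1.8859 - 1.4139 = -2.6722
Step 4: Primal residual = |-1.8859 - 1.4139| = 3.2998


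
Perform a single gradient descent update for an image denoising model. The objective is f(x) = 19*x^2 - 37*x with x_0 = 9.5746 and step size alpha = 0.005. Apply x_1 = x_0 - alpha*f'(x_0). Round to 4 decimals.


We compute the gradient at x_0 and apply the update.
f'(x) = 38*x - 37
f'(9.5746) = 38*9.5746 - 37 = 326.8348
x_1 = 9.5746 - 0.005*326.8348 = 7.9404


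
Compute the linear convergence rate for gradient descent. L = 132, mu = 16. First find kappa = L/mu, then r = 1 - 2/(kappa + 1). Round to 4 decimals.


Step 1: Compute the condition number.
kappa = L/mu = 132/16 = 8.25
Step 2: Compute the convergence rate.
r = 1 - 2/(kappa + 1) = 1 - 2*mu/(L + mu) = (L - mu)/(L + mu) = 116/148 = 0.7838


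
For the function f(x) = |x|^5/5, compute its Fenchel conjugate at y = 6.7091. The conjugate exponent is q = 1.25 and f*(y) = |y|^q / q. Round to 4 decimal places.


The conjugate exponent q satisfies 1/p + 1/q = 1.
p = 5, so q = 5/(5 - 1) = 1.25
|y|^q = 6.7091^1.25 = 10.7977
f*(6.7091) = 10.7977 / 1.25 = 8.6381


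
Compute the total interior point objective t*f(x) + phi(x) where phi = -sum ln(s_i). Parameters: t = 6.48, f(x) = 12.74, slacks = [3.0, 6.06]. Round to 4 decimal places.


Step 1: Compute log-barrier.
ln values: [1.0986, 1.8017]
phi = -(1.0986 + 1.8017) = -2.9003
Step 2: Compute augmented objective.
t*f(x) = 6.48*12.74 = 82.5552
Total = 82.5552 - 2.9003 = 79.6549


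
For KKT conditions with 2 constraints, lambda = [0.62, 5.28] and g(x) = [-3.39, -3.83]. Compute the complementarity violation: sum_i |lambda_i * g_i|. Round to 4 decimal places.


KKT complementary slackness check:
lambda_1 * g_1 = 0.62 * -3.39 = -2.1018
lambda_2 * g_2 = 5.28 * -3.83 = -20.2224
Total violation = 2.1018 + 20.2224 = 22.3242


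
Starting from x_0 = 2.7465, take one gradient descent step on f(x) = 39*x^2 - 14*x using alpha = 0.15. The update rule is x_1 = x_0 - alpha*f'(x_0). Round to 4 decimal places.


We compute the gradient at x_0 and apply the update.
f'(x) = 78*x - 14
f'(2.7465) = 78*2.7465 - 14 = 200.227
x_1 = 2.7465 - 0.15*200.227 = -27.2876


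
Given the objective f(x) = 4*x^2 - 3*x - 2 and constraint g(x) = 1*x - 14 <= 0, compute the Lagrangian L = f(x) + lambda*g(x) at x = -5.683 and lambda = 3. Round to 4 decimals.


Step 1: Evaluate f(x).
f(-5.683) = 4*(-5.683)^2 - 3*(-5.683) - 2 = 144.235
Step 2: Evaluate g(x).
g(-5.683) = 1*-5.683 - 14 = -19.683
Step 3: Compute Lagrangian.
L = 144.235 + 3*-19.683 = 85.186


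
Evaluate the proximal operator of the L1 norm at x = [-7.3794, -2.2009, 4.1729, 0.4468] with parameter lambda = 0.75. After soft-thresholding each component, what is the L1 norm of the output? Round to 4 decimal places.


Soft-thresholding with lambda = 0.75:
prox(-7.3794) = sign(-7.3794)*max(|-7.3794| - 0.75, 0) = -6.6294
prox(-2.2009) = sign(-2.2009)*max(|-2.2009| - 0.75, 0) = -1.4509
prox(4.1729) = sign(4.1729)*max(|4.1729| - 0.75, 0) = 3.4229
prox(0.4468) = sign(0.4468)*max(|0.4468| - 0.75, 0) = 0.0
prox(x) = [-6.6294, -1.4509, 3.4229, 0.0]
||prox(x)||_1 = 6.6294 + 1.4509 + 3.4229 + 0.0 = 11.5032


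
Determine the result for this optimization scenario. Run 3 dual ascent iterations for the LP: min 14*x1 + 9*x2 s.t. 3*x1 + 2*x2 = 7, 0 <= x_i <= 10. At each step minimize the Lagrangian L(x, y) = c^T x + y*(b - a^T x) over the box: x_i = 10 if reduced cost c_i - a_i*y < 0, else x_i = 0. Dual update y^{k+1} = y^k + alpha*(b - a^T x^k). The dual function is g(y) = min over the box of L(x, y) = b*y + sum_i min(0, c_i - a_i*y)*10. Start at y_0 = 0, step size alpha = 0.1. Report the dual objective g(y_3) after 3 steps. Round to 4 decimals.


Dual ascent for LP: min 14*x1 + 9*x2, 3*x1 + 2*x2 = 7, 0 <= x_i <= 10
Step 1: y^k = 0.0, reduced costs: (14.0, 9.0)
  x^k = (0.0, 0.0), subgradient = b - a^T x = 7.0
  y^{k+1} = 0.0 + 0.1*7.0 = 0.7
Step 2: y^k = 0.7, reduced costs: (11.9, 7.6)
  x^k = (0.0, 0.0), subgradient = b - a^T x = 7.0
  y^{k+1} = 0.7 + 0.1*7.0 = 1.4
Step 3: y^k = 1.4, reduced costs: (9.8, 6.2)
  x^k = (0.0, 0.0), subgradient = b - a^T x = 7.0
  y^{k+1} = 1.4 + 0.1*7.0 = 2.1
Dual objective at y_3 = 2.1: reduced costs (7.7, 4.8), box minimizer x = (0.0, 0.0)
g(y_3) = b*y + (c1 - a1*y)*x1 + (c2 - a2*y)*x2 = 7*2.1 + 7.7*0.0 + 4.8*0.0 = 14.7 + 0.0 + 0.0 = 14.7


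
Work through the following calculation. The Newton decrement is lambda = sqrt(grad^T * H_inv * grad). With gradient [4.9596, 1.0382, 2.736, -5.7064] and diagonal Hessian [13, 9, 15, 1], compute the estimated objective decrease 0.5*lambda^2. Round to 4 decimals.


Step 1: H is diagonal, so H^(-1) * g = [0.3815, 0.1154, 0.1824, -5.7064].
Step 2: g^T H^(-1) g = sum_i g_i^2 / H_ii
  = (4.9596)^2/13 + (1.0382)^2/9 + (2.736)^2/15 + (-5.7064)^2/1
  = 1.8921 + 0.1198 + 0.499 + 32.563 = 35.0739
Step 3: Objective decrease = 0.5 * g^T H^(-1) g = 17.537


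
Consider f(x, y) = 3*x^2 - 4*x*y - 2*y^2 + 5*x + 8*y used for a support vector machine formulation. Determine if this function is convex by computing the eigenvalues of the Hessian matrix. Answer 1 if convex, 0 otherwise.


The Hessian of f(x,y) = 3*x^2 - 4*x*y - 2*y^2 + 5*x + 8*y is:
H = [[6, -4], [-4, -4]]
Trace = 6 - 4 = 2
Determinant = 6*-4 - (-4)^2 = -40
Discriminant = (2)^2 - 4*-40 = 164.0
Eigenvalues: lambda_1 = -5.4031, lambda_2 = 7.4031
The function is not convex.

0


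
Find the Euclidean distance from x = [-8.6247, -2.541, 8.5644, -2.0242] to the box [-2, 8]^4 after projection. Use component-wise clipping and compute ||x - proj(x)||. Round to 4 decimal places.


Project each component onto [-2, 8].
clip(-8.6247) = -2.0, clip(-2.541) = -2.0, clip(8.5644) = 8.0, clip(-2.0242) = -2.0
Projection = [-2.0, -2.0, 8.0, -2.0]
Squared diffs: [43.8867, 0.2927, 0.3185, 0.0006]
Distance = sqrt(44.4985) = 6.6707


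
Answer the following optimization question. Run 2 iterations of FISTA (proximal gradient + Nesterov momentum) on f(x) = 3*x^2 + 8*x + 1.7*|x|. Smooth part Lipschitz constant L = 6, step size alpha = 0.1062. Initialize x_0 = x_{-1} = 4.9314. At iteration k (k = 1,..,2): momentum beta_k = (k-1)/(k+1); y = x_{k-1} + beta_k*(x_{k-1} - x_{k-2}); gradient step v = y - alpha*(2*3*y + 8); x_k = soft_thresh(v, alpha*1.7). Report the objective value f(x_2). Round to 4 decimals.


FISTA on f(x) = 3*x^2 + 8*x + 1.7*|x|
L = 6, alpha = 0.1062
Iteration 1: beta = 0.0, y = 4.9314 + 0.0*(4.9314 - 4.9314) = 4.9314
  grad(y) = 37.5884, v = y - alpha*grad = 0.9395
  prox(v) = soft_thresh(0.9395, 0.1805) = 0.759
Iteration 2: beta = 0.3333, y = 0.759 + 0.3333*(0.759 - 4.9314) = -0.6318
  grad(y) = 4.209, v = y - alpha*grad = -1.0788
  prox(v) = soft_thresh(-1.0788, 0.1805) = -0.8983
f(x_2) = 3*(-0.8983)^2 + 8*(-0.8983) + 1.7*|-0.8983| = -3.2385


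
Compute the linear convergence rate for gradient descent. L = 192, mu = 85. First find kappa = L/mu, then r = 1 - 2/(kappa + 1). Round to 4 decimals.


Step 1: Compute the condition number.
kappa = L/mu = 192/85 = 2.2588
Step 2: Compute the convergence rate.
r = 1 - 2/(kappa + 1) = 1 - 2*mu/(L + mu) = (L - mu)/(L + mu) = 107/277 = 0.3863


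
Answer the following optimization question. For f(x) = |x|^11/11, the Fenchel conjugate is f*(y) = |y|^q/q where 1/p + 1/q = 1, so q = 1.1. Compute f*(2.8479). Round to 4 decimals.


The conjugate exponent q satisfies 1/p + 1/q = 1.
p = 11, so q = 11/(11 - 1) = 1.1
|y|^q = 2.8479^1.1 = 3.1621
f*(2.8479) = 3.1621 / 1.1 = 2.8746


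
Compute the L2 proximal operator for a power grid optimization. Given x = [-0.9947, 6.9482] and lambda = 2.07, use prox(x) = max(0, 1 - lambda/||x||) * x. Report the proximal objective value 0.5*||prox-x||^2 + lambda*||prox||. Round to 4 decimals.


Step 1: Compute ||x||.
||x|| = 7.019
Step 2: Compute scaling factor.
scale = max(0, 1 - 2.07/7.019) = 0.7051
Step 3: prox(x) = [-0.7014, 4.8991]
||prox(x)|| = 4.949
Step 4: Proximal objective.
0.5*||prox-x||^2 = 2.1425
lambda*||prox|| = 10.2444
Total = 12.387


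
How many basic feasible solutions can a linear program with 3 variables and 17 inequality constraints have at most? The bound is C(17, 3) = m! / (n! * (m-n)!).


Each vertex corresponds to some choice of n active constraints out of m, so the number of vertices is at most C(m, n) = m! / (n!(m-n)!).
m = 17, n = 3
Numerator: 17 * 16 * 15
Denominator: 3! = 6
C(17, 3) = 680


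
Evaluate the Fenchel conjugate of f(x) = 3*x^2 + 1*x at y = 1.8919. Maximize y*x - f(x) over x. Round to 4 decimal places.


f*(y) = sup_x {y*x - a*x^2 - b*x} = sup_x {(y-b)*x - a*x^2}
FOC: (y - b) - 2a*x = 0 => x* = (y - b)/(2a)
x* = (1.8919 - 1)/(2*3) = 0.1487
f*(1.8919) = (y-b)^2/(4a) = (1.8919 - 1)^2/(4*3)
= 0.7955/12 = 0.0663


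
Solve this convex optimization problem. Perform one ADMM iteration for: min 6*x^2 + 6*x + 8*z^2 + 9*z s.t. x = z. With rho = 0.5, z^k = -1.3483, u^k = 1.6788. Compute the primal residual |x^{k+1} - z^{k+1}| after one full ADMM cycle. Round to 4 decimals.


ADMM iteration with rho = 0.5, z^k = -1.3483, u^k = 1.6788
Step 1: x-update.
Minimize 6*x^2 + 6*x + (0.5/2)*(x + 1.3483 + 1.6788)^2
FOC: (2*6 + 0.5)*x = -6 + 0.5*(-1.3483 - 1.6788)
x^{k+1} = -0.6011
Step 2: z-update.
Minimize 8*z^2 + 9*z + (0.5/2)*(-0.6011 - z + 1.6788)^2
FOC: (2*8 + 0.5)*z = -9 + 0.5*(-0.6011 + 1.6788)
z^{k+1} = -0.5128
Step 3: u-update.
u^{k+1} = 1.6788 - 0.6011 + 0.5128 = 1.5905
Step 4: Primal residual = |-0.6011 + 0.5128| = 0.0883


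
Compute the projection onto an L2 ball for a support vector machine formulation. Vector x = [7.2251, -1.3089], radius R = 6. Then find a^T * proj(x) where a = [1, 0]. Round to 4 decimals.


Step 1: Compute ||x|| (intermediates to 6 decimals).
||x|| = sqrt(7.2251^2 + (-1.3089)^2) = 7.342703
Step 2: Project.
Since ||x|| > R, scale = R/||x|| = 6/7.342703 = 0.817138, proj(x) = scale * x
proj(x) = [5.903904, -1.069552]
Step 3: Dot product.
a^T * proj(x) = 1*5.903904 + 0*(-1.069552) = 5.9039


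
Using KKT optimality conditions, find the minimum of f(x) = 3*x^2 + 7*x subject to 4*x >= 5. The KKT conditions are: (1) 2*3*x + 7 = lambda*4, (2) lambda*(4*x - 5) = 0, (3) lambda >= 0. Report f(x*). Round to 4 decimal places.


Step 1: Try lambda = 0 (constraint inactive).
x_unc = -7/(2*3) = -1.1667
Check: 4*-1.1667 = -4.6668 < 5 -- violated!
Step 2: Constraint must be active: 4*x = 5
x* = 5/4 = 1.25
lambda = (2*3*1.25 + 7)/4 = 3.625
Step 3: Compute optimal value.
f(x*) = 3*1.25^2 + 7*1.25 = 13.4375


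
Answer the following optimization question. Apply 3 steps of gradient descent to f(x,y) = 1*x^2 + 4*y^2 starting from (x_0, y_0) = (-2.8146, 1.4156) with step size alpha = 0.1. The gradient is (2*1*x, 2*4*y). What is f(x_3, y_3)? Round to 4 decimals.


Gradient descent on f(x,y) = 1*x^2 + 4*y^2.
Starting point: (-2.8146, 1.4156), alpha = 0.1
Step 1: grad_x = 2*1*-2.8146 = -5.6292, grad_y = 2*4*1.4156 = 11.3248
  x_1 = -2.8146 - 0.1*-5.6292 = -2.2517
  y_1 = 1.4156 - 0.1*11.3248 = 0.2831
Step 2: grad_x = 2*1*-2.2517 = -4.5034, grad_y = 2*4*0.2831 = 2.265
  x_2 = -2.2517 - 0.1*-4.5034 = -1.8013
  y_2 = 0.2831 - 0.1*2.265 = 0.0566
Step 3: grad_x = 2*1*-1.8013 = -3.6027, grad_y = 2*4*0.0566 = 0.453
  x_3 = -1.8013 - 0.1*-3.6027 = -1.4411
  y_3 = 0.0566 - 0.1*0.453 = 0.0113
f(-1.4411, 0.0113) = 1*(-1.4411)^2 + 4*0.0113^2 = 2.0772


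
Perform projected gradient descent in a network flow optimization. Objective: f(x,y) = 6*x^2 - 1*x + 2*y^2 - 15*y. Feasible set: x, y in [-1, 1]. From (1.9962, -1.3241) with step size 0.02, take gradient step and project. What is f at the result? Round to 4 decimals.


Step 1: Compute gradient at (1.9962, -1.3241).
grad_x = 2*6*1.9962 - 1 = 22.9544
grad_y = 2*2*-1.3241 - 15 = -20.2964
Step 2: Gradient step.
x_raw = 1.9962 - 0.02*22.9544 = 1.5371
y_raw = -1.3241 - 0.02*-20.2964 = -0.9182
Step 3: Project onto [-1, 1].
x_proj = clip(1.5371) = 1.0
y_proj = clip(-0.9182) = -0.9182
Step 4: Evaluate f.
f(1.0, -0.9182) = 20.4587


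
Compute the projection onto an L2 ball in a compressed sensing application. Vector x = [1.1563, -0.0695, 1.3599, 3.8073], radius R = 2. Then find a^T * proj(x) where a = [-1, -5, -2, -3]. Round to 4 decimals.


Step 1: Compute ||x|| (intermediates to 6 decimals).
||x|| = sqrt(1.1563^2 + (-0.0695)^2 + 1.3599^2 + 3.8073^2) = 4.205558
Step 2: Project.
Since ||x|| > R, scale = R/||x|| = 2/4.205558 = 0.475561, proj(x) = scale * x
proj(x) = [0.549891, -0.033051, 0.646715, 1.810603]
Step 3: Dot product.
a^T * proj(x) = -1*0.549891 - 5*(-0.033051) - 2*0.646715 - 3*1.810603 = -7.1099


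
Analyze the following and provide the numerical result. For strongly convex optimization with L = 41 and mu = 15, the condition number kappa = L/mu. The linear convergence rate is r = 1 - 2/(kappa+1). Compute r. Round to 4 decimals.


Step 1: Compute the condition number.
kappa = L/mu = 41/15 = 2.7333
Step 2: Compute the convergence rate.
r = 1 - 2/(kappa + 1) = 1 - 2*mu/(L + mu) = (L - mu)/(L + mu) = 26/56 = 0.4643


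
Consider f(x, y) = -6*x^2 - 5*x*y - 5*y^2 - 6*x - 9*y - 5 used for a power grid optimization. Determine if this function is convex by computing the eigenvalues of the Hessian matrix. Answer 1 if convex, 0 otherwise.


The Hessian of f(x,y) = -6*x^2 - 5*x*y - 5*y^2 - 6*x - 9*y - 5 is:
H = [[-12, -5], [-5, -10]]
Trace = -12 - 10 = -22
Determinant = -12*-10 - (-5)^2 = 95
Discriminant = (-22)^2 - 4*95 = 104.0
Eigenvalues: lambda_1 = -16.099, lambda_2 = -5.901
The function is not convex.

0


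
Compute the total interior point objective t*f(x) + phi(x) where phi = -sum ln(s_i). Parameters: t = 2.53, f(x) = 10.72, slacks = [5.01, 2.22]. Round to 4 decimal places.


Step 1: Compute log-barrier.
ln values: [1.6114, 0.7975]
phi = -(1.6114 + 0.7975) = -2.4089
Step 2: Compute augmented objective.
t*f(x) = 2.53*10.72 = 27.1216
Total = 27.1216 - 2.4089 = 24.7127


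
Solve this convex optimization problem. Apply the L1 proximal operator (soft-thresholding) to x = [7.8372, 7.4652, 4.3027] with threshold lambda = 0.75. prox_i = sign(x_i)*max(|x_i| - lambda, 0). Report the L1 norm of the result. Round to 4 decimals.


Soft-thresholding with lambda = 0.75:
prox(7.8372) = sign(7.8372)*max(|7.8372| - 0.75, 0) = 7.0872
prox(7.4652) = sign(7.4652)*max(|7.4652| - 0.75, 0) = 6.7152
prox(4.3027) = sign(4.3027)*max(|4.3027| - 0.75, 0) = 3.5527
prox(x) = [7.0872, 6.7152, 3.5527]
||prox(x)||_1 = 7.0872 + 6.7152 + 3.5527 = 17.3551


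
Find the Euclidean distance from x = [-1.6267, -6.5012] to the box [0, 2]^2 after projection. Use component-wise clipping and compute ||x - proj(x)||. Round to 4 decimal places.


Project each component onto [0, 2].
clip(-1.6267) = 0.0, clip(-6.5012) = 0.0
Projection = [0.0, 0.0]
Squared diffs: [2.6462, 42.2656]
Distance = sqrt(44.9118) = 6.7016


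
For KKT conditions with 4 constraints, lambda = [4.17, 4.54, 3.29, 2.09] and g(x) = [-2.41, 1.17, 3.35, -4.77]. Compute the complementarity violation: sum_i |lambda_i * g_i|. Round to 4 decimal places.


KKT complementary slackness check:
lambda_1 * g_1 = 4.17 * -2.41 = -10.0497
lambda_2 * g_2 = 4.54 * 1.17 = 5.3118
lambda_3 * g_3 = 3.29 * 3.35 = 11.0215
lambda_4 * g_4 = 2.09 * -4.77 = -9.9693
Total violation = 10.0497 + 5.3118 + 11.0215 + 9.9693 = 36.3523


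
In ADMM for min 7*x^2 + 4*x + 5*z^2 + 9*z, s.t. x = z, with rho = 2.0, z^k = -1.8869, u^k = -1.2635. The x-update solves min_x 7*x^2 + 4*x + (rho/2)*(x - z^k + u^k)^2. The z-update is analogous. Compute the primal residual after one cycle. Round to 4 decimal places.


ADMM iteration with rho = 2.0, z^k = -1.8869, u^k = -1.2635
Step 1: x-update.
Minimize 7*x^2 + 4*x + (2.0/2)*(x + 1.8869 - 1.2635)^2
FOC: (2*7 + 2.0)*x = -4 + 2.0*(-1.8869 + 1.2635)
x^{k+1} = -0.3279
Step 2: z-update.
Minimize 5*z^2 + 9*z + (2.0/2)*(-0.3279 - z - 1.2635)^2
FOC: (2*5 + 2.0)*z = -9 + 2.0*(-0.3279 - 1.2635)
z^{k+1} = -1.0152
Step 3: u-update.
u^{k+1} = -1.2635 - 0.3279 + 1.0152 = -0.5762
Step 4: Primal residual = |-0.3279 + 1.0152| = 0.6873


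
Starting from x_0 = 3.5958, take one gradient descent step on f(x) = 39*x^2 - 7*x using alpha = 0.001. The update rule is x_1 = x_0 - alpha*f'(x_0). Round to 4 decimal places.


We compute the gradient at x_0 and apply the update.
f'(x) = 78*x - 7
f'(3.5958) = 78*3.5958 - 7 = 273.4724
x_1 = 3.5958 - 0.001*273.4724 = 3.3223


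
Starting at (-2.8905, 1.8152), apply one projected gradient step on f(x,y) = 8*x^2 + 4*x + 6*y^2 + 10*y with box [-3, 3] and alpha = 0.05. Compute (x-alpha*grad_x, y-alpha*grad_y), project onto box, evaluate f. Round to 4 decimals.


Step 1: Compute gradient at (-2.8905, 1.8152).
grad_x = 2*8*-2.8905 + 4 = -42.248
grad_y = 2*6*1.8152 + 10 = 31.7824
Step 2: Gradient step.
x_raw = -2.8905 - 0.05*-42.248 = -0.7781
y_raw = 1.8152 - 0.05*31.7824 = 0.2261
Step 3: Project onto [-3, 3].
x_proj = clip(-0.7781) = -0.7781
y_proj = clip(0.2261) = 0.2261
Step 4: Evaluate f.
f(-0.7781, 0.2261) = 4.2986


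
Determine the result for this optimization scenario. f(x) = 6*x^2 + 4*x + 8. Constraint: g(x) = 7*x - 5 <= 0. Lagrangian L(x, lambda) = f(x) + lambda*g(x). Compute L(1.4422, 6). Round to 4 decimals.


Step 1: Evaluate f(x).
f(1.4422) = 6*1.4422^2 + 4*1.4422 + 8 = 26.2484
Step 2: Evaluate g(x).
g(1.4422) = 7*1.4422 - 5 = 5.0954
Step 3: Compute Lagrangian.
L = 26.2484 + 6*5.0954 = 56.8208


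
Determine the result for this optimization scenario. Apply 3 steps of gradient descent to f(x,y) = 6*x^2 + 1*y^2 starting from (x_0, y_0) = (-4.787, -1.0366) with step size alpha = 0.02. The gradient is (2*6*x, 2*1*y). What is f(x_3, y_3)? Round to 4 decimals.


Gradient descent on f(x,y) = 6*x^2 + 1*y^2.
Starting point: (-4.787, -1.0366), alpha = 0.02
Step 1: grad_x = 2*6*-4.787 = -57.444, grad_y = 2*1*-1.0366 = -2.0732
  x_1 = -4.787 - 0.02*-57.444 = -3.6381
  y_1 = -1.0366 - 0.02*-2.0732 = -0.9951
Step 2: grad_x = 2*6*-3.6381 = -43.6574, grad_y = 2*1*-0.9951 = -1.9903
  x_2 = -3.6381 - 0.02*-43.6574 = -2.765
  y_2 = -0.9951 - 0.02*-1.9903 = -0.9553
Step 3: grad_x = 2*6*-2.765 = -33.1797, grad_y = 2*1*-0.9553 = -1.9107
  x_3 = -2.765 - 0.02*-33.1797 = -2.1014
  y_3 = -0.9553 - 0.02*-1.9107 = -0.9171
f(-2.1014, -0.9171) = 6*(-2.1014)^2 + 1*(-0.9171)^2 = 27.3358


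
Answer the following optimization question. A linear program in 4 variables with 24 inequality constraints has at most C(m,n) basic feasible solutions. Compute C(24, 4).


Each vertex corresponds to some choice of n active constraints out of m, so the number of vertices is at most C(m, n) = m! / (n!(m-n)!).
m = 24, n = 4
Numerator: 24 * 23 * 22 * 21
Denominator: 4! = 24
C(24, 4) = 10626


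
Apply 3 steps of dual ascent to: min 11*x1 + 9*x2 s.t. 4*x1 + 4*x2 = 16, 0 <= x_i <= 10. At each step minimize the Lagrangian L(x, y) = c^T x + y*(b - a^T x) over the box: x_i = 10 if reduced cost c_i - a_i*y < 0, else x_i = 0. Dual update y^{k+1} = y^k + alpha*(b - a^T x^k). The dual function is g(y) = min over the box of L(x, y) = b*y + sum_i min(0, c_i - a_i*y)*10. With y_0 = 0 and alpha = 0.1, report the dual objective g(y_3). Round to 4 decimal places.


Dual ascent for LP: min 11*x1 + 9*x2, 4*x1 + 4*x2 = 16, 0 <= x_i <= 10
Step 1: y^k = 0.0, reduced costs: (11.0, 9.0)
  x^k = (0.0, 0.0), subgradient = b - a^T x = 16.0
  y^{k+1} = 0.0 + 0.1*16.0 = 1.6
Step 2: y^k = 1.6, reduced costs: (4.6, 2.6)
  x^k = (0.0, 0.0), subgradient = b - a^T x = 16.0
  y^{k+1} = 1.6 + 0.1*16.0 = 3.2
Step 3: y^k = 3.2, reduced costs: (-1.8, -3.8)
  x^k = (10.0, 10.0), subgradient = b - a^T x = -64.0
  y^{k+1} = 3.2 + 0.1*-64.0 = -3.2
Dual objective at y_3 = -3.2: reduced costs (23.8, 21.8), box minimizer x = (0.0, 0.0)
g(y_3) = b*y + (c1 - a1*y)*x1 + (c2 - a2*y)*x2 = 16*(-3.2) + 23.8*0.0 + 21.8*0.0 = -51.2 + 0.0 + 0.0 = -51.2


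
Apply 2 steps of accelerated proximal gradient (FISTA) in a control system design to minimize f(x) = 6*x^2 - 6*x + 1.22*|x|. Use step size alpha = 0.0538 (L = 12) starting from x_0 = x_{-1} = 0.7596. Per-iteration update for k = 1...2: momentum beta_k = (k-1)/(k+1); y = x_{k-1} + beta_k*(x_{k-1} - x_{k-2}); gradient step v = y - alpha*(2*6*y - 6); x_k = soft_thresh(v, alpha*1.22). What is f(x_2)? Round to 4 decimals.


FISTA on f(x) = 6*x^2 - 6*x + 1.22*|x|
L = 12, alpha = 0.0538
Iteration 1: beta = 0.0, y = 0.7596 + 0.0*(0.7596 - 0.7596) = 0.7596
  grad(y) = 3.1152, v = y - alpha*grad = 0.592
  prox(v) = soft_thresh(0.592, 0.0656) = 0.5264
Iteration 2: beta = 0.3333, y = 0.5264 + 0.3333*(0.5264 - 0.7596) = 0.4486
  grad(y) = -0.6165, v = y - alpha*grad = 0.4818
  prox(v) = soft_thresh(0.4818, 0.0656) = 0.4162
f(x_2) = 6*0.4162^2 - 6*0.4162 + 1.22*|0.4162| = -0.9501


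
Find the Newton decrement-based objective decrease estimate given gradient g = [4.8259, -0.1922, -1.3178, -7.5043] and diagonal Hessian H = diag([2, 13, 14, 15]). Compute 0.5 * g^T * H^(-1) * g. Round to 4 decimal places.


Step 1: H is diagonal, so H^(-1) * g = [2.413, -0.0148, -0.0941, -0.5003].
Step 2: g^T H^(-1) g = sum_i g_i^2 / H_ii
  = (4.8259)^2/2 + (-0.1922)^2/13 + (-1.3178)^2/14 + (-7.5043)^2/15
  = 11.6447 + 0.0028 + 0.124 + 3.7543 = 15.5258
Step 3: Objective decrease = 0.5 * g^T H^(-1) g = 7.7629


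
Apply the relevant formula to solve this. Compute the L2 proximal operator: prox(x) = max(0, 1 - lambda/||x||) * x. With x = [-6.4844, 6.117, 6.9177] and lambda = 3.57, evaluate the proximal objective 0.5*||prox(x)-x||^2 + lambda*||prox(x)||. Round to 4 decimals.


Step 1: Compute ||x||.
||x|| = 11.2836
Step 2: Compute scaling factor.
scale = max(0, 1 - 3.57/11.2836) = 0.6836
Step 3: prox(x) = [-4.4328, 4.1817, 4.729]
||prox(x)|| = 7.7136
Step 4: Proximal objective.
0.5*||prox-x||^2 = 6.3725
lambda*||prox|| = 27.5376
Total = 33.91


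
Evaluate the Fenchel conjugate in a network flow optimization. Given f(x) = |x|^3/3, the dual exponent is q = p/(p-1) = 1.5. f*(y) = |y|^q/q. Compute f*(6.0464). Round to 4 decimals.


The conjugate exponent q satisfies 1/p + 1/q = 1.
p = 3, so q = 3/(3 - 1) = 1.5
|y|^q = 6.0464^1.5 = 14.8678
f*(6.0464) = 14.8678 / 1.5 = 9.9118


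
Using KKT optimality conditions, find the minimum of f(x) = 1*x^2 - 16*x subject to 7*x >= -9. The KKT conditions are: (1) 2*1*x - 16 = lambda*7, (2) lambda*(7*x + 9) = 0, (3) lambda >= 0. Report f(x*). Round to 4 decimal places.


Step 1: Try lambda = 0 (constraint inactive).
Stationarity: 2*1*x - 16 = 0
x* = 16/(2*1) = 8.0
Check constraint: 7*8.0 = 56.0 >= -9 -- satisfied.
Step 2: Compute optimal value.
f(x*) = 1*8.0^2 - 16*8.0 = -64.0


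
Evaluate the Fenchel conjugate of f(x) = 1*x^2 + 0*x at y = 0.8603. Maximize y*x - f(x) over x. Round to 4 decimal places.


f*(y) = sup_x {y*x - a*x^2 - b*x} = sup_x {(y-b)*x - a*x^2}
FOC: (y - b) - 2a*x = 0 => x* = (y - b)/(2a)
x* = (0.8603 - 0)/(2*1) = 0.4302
f*(0.8603) = (y-b)^2/(4a) = (0.8603 - 0)^2/(4*1)
= 0.7401/4 = 0.185


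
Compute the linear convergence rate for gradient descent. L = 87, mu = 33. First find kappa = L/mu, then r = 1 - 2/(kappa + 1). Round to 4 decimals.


Step 1: Compute the condition number.
kappa = L/mu = 87/33 = 2.6364
Step 2: Compute the convergence rate.
r = 1 - 2/(kappa + 1) = 1 - 2*mu/(L + mu) = (L - mu)/(L + mu) = 54/120 = 0.45


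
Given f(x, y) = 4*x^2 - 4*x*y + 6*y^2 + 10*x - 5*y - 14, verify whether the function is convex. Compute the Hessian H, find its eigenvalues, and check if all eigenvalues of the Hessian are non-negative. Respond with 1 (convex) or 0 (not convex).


The Hessian of f(x,y) = 4*x^2 - 4*x*y + 6*y^2 + 10*x - 5*y - 14 is:
H = [[8, -4], [-4, 12]]
Trace = 8 + 12 = 20
Determinant = 8*12 - (-4)^2 = 80
Discriminant = (20)^2 - 4*80 = 80.0
Eigenvalues: lambda_1 = 5.5279, lambda_2 = 14.4721
The function is convex.

1


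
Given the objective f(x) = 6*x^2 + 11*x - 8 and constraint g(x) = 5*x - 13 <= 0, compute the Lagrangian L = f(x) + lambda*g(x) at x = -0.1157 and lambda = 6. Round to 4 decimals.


Step 1: Evaluate f(x).
f(-0.1157) = 6*(-0.1157)^2 + 11*(-0.1157) - 8 = -9.1924
Step 2: Evaluate g(x).
g(-0.1157) = 5*-0.1157 - 13 = -13.5785
Step 3: Compute Lagrangian.
L = -9.1924 + 6*-13.5785 = -90.6634


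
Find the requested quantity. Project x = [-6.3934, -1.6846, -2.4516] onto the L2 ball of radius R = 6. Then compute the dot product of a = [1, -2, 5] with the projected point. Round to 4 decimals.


Step 1: Compute ||x|| (intermediates to 6 decimals).
||x|| = sqrt((-6.3934)^2 + (-1.6846)^2 + (-2.4516)^2) = 7.051509
Step 2: Project.
Since ||x|| > R, scale = R/||x|| = 6/7.051509 = 0.850882, proj(x) = scale * x
proj(x) = [-5.440029, -1.433396, -2.086022]
Step 3: Dot product.
a^T * proj(x) = 1*(-5.440029) - 2*(-1.433396) + 5*(-2.086022) = -13.0033


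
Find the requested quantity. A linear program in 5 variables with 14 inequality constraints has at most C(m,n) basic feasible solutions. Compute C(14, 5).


Each vertex corresponds to some choice of n active constraints out of m, so the number of vertices is at most C(m, n) = m! / (n!(m-n)!).
m = 14, n = 5
Numerator: 14 * 13 * 12 * 11 * 10
Denominator: 5! = 120
C(14, 5) = 2002


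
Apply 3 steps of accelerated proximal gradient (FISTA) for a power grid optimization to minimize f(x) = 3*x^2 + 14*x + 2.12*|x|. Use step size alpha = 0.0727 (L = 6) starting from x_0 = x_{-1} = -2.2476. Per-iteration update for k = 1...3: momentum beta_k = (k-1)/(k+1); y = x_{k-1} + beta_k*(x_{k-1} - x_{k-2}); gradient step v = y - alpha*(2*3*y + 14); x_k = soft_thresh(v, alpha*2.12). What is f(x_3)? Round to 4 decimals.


FISTA on f(x) = 3*x^2 + 14*x + 2.12*|x|
L = 6, alpha = 0.0727
Iteration 1: beta = 0.0, y = -2.2476 + 0.0*(-2.2476 + 2.2476) = -2.2476
  grad(y) = 0.5144, v = y - alpha*grad = -2.285
  prox(v) = soft_thresh(-2.285, 0.1541) = -2.1309
Iteration 2: beta = 0.3333, y = -2.1309 + 0.3333*(-2.1309 + 2.2476) = -2.092
  grad(y) = 1.4482, v = y - alpha*grad = -2.1972
  prox(v) = soft_thresh(-2.1972, 0.1541) = -2.0431
Iteration 3: beta = 0.5, y = -2.0431 + 0.5*(-2.0431 + 2.1309) = -1.9993
  grad(y) = 2.0045, v = y - alpha*grad = -2.145
  prox(v) = soft_thresh(-2.145, 0.1541) = -1.9909
f(x_3) = 3*(-1.9909)^2 + 14*(-1.9909) + 2.12*|-1.9909| = -11.7608


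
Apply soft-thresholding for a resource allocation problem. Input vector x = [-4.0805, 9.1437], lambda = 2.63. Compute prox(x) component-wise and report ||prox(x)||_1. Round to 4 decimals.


Soft-thresholding with lambda = 2.63:
prox(-4.0805) = sign(-4.0805)*max(|-4.0805| - 2.63, 0) = -1.4505
prox(9.1437) = sign(9.1437)*max(|9.1437| - 2.63, 0) = 6.5137
prox(x) = [-1.4505, 6.5137]
||prox(x)||_1 = 1.4505 + 6.5137 = 7.9642


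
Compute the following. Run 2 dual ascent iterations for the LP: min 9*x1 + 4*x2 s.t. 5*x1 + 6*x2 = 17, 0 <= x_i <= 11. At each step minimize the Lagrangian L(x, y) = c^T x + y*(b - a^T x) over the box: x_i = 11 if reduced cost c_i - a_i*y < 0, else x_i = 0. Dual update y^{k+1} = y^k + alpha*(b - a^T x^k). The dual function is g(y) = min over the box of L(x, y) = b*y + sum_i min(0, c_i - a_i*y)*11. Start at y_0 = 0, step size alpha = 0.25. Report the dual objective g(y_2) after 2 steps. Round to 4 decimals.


Dual ascent for LP: min 9*x1 + 4*x2, 5*x1 + 6*x2 = 17, 0 <= x_i <= 11
Step 1: y^k = 0.0, reduced costs: (9.0, 4.0)
  x^k = (0.0, 0.0), subgradient = b - a^T x = 17.0
  y^{k+1} = 0.0 + 0.25*17.0 = 4.25
Step 2: y^k = 4.25, reduced costs: (-12.25, -21.5)
  x^k = (11.0, 11.0), subgradient = b - a^T x = -104.0
  y^{k+1} = 4.25 + 0.25*-104.0 = -21.75
Dual objective at y_2 = -21.75: reduced costs (117.75, 134.5), box minimizer x = (0.0, 0.0)
g(y_2) = b*y + (c1 - a1*y)*x1 + (c2 - a2*y)*x2 = 17*(-21.75) + 117.75*0.0 + 134.5*0.0 = -369.75 + 0.0 + 0.0 = -369.75


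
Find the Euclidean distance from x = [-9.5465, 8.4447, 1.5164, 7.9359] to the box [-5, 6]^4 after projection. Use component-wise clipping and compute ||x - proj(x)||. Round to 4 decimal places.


Project each component onto [-5, 6].
clip(-9.5465) = -5.0, clip(8.4447) = 6.0, clip(1.5164) = 1.5164, clip(7.9359) = 6.0
Projection = [-5.0, 6.0, 1.5164, 6.0]
Squared diffs: [20.6707, 5.9766, 0.0, 3.7477]
Distance = sqrt(30.395) = 5.5132


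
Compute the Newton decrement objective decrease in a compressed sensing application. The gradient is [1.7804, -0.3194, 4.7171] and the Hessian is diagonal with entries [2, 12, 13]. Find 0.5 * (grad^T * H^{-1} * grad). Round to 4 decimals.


Step 1: H is diagonal, so H^(-1) * g = [0.8902, -0.0266, 0.3629].
Step 2: g^T H^(-1) g = sum_i g_i^2 / H_ii
  = (1.7804)^2/2 + (-0.3194)^2/12 + (4.7171)^2/13
  = 1.5849 + 0.0085 + 1.7116 = 3.305
Step 3: Objective decrease = 0.5 * g^T H^(-1) g = 1.6525


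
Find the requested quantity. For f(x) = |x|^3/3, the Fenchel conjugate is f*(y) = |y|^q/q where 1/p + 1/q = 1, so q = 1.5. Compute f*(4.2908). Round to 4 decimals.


The conjugate exponent q satisfies 1/p + 1/q = 1.
p = 3, so q = 3/(3 - 1) = 1.5
|y|^q = 4.2908^1.5 = 8.8881
f*(4.2908) = 8.8881 / 1.5 = 5.9254


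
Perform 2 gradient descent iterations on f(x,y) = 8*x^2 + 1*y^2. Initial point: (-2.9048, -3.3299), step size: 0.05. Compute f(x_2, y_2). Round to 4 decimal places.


Gradient descent on f(x,y) = 8*x^2 + 1*y^2.
Starting point: (-2.9048, -3.3299), alpha = 0.05
Step 1: grad_x = 2*8*-2.9048 = -46.4768, grad_y = 2*1*-3.3299 = -6.6598
  x_1 = -2.9048 - 0.05*-46.4768 = -0.581
  y_1 = -3.3299 - 0.05*-6.6598 = -2.9969
Step 2: grad_x = 2*8*-0.581 = -9.2954, grad_y = 2*1*-2.9969 = -5.9938
  x_2 = -0.581 - 0.05*-9.2954 = -0.1162
  y_2 = -2.9969 - 0.05*-5.9938 = -2.6972
f(-0.1162, -2.6972) = 8*(-0.1162)^2 + 1*(-2.6972)^2 = 7.383


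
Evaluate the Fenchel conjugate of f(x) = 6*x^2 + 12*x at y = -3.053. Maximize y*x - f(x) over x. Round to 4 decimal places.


f*(y) = sup_x {y*x - a*x^2 - b*x} = sup_x {(y-b)*x - a*x^2}
FOC: (y - b) - 2a*x = 0 => x* = (y - b)/(2a)
x* = (-3.053 - 12)/(2*6) = -1.2544
f*(-3.053) = (y-b)^2/(4a) = (-3.053 - 12)^2/(4*6)
= 226.5928/24 = 9.4414


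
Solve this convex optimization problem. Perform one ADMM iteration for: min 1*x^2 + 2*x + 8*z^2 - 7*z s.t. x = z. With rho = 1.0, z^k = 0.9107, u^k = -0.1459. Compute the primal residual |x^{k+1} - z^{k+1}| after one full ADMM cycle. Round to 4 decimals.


ADMM iteration with rho = 1.0, z^k = 0.9107, u^k = -0.1459
Step 1: x-update.
Minimize 1*x^2 + 2*x + (1.0/2)*(x - 0.9107 - 0.1459)^2
FOC: (2*1 + 1.0)*x = -2 + 1.0*(0.9107 + 0.1459)
x^{k+1} = -0.3145
Step 2: z-update.
Minimize 8*z^2 - 7*z + (1.0/2)*(-0.3145 - z - 0.1459)^2
FOC: (2*8 + 1.0)*z = 7 + 1.0*(-0.3145 - 0.1459)
z^{k+1} = 0.3847
Step 3: u-update.
u^{k+1} = -0.1459 - 0.3145 - 0.3847 = -0.8451
Step 4: Primal residual = |-0.3145 - 0.3847| = 0.6992


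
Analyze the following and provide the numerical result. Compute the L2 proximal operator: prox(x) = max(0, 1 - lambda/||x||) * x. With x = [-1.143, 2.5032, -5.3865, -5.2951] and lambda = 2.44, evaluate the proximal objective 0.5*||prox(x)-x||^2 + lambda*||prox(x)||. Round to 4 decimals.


Step 1: Compute ||x||.
||x|| = 8.039
Step 2: Compute scaling factor.
scale = max(0, 1 - 2.44/8.039) = 0.6965
Step 3: prox(x) = [-0.7961, 1.7434, -3.7516, -3.6879]
||prox(x)|| = 5.599
Step 4: Proximal objective.
0.5*||prox-x||^2 = 2.9768
lambda*||prox|| = 13.6616
Total = 16.6383


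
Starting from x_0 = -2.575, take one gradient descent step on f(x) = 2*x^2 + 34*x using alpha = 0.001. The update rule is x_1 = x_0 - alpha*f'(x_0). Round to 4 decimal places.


We compute the gradient at x_0 and apply the update.
f'(x) = 4*x + 34
f'(-2.575) = 4*-2.575 + 34 = 23.7
x_1 = -2.575 - 0.001*23.7 = -2.5987


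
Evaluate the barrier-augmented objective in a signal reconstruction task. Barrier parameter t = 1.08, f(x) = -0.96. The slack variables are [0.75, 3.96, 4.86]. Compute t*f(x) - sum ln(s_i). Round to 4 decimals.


Step 1: Compute log-barrier.
ln values: [-0.2877, 1.3762, 1.581]
phi = -(-0.2877 + 1.3762 + 1.581) = -2.6696
Step 2: Compute augmented objective.
t*f(x) = 1.08*-0.96 = -1.0368
Total = -1.0368 - 2.6696 = -3.7064


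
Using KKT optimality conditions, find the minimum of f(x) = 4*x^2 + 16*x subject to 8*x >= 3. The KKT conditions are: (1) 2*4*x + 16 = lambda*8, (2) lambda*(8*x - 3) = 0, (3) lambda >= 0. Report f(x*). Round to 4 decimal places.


Step 1: Try lambda = 0 (constraint inactive).
x_unc = -16/(2*4) = -2.0
Check: 8*-2.0 = -16.0 < 3 -- violated!
Step 2: Constraint must be active: 8*x = 3
x* = 3/8 = 0.375
lambda = (2*4*0.375 + 16)/8 = 2.375
Step 3: Compute optimal value.
f(x*) = 4*0.375^2 + 16*0.375 = 6.5625


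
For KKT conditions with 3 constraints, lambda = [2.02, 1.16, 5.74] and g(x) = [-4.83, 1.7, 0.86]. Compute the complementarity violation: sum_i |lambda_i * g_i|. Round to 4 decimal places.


KKT complementary slackness check:
lambda_1 * g_1 = 2.02 * -4.83 = -9.7566
lambda_2 * g_2 = 1.16 * 1.7 = 1.972
lambda_3 * g_3 = 5.74 * 0.86 = 4.9364
Total violation = 9.7566 + 1.972 + 4.9364 = 16.665


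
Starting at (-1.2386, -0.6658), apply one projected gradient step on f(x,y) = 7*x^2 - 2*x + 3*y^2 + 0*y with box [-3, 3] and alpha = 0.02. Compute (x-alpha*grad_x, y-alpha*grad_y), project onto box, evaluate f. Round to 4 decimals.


Step 1: Compute gradient at (-1.2386, -0.6658).
grad_x = 2*7*-1.2386 - 2 = -19.3404
grad_y = 2*3*-0.6658 + 0 = -3.9948
Step 2: Gradient step.
x_raw = -1.2386 - 0.02*-19.3404 = -0.8518
y_raw = -0.6658 - 0.02*-3.9948 = -0.5859
Step 3: Project onto [-3, 3].
x_proj = clip(-0.8518) = -0.8518
y_proj = clip(-0.5859) = -0.5859
Step 4: Evaluate f.
f(-0.8518, -0.5859) = 7.8123


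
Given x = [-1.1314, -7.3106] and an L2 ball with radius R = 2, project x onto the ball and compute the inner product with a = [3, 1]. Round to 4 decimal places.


Step 1: Compute ||x|| (intermediates to 6 decimals).
||x|| = sqrt((-1.1314)^2 + (-7.3106)^2) = 7.397631
Step 2: Project.
Since ||x|| > R, scale = R/||x|| = 2/7.397631 = 0.270357, proj(x) = scale * x
proj(x) = [-0.305882, -1.976472]
Step 3: Dot product.
a^T * proj(x) = 3*(-0.305882) + 1*(-1.976472) = -2.8941


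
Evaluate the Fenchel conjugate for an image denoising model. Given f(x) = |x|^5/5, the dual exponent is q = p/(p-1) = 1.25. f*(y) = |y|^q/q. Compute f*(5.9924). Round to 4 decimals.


The conjugate exponent q satisfies 1/p + 1/q = 1.
p = 5, so q = 5/(5 - 1) = 1.25
|y|^q = 5.9924^1.25 = 9.3756
f*(5.9924) = 9.3756 / 1.25 = 7.5005


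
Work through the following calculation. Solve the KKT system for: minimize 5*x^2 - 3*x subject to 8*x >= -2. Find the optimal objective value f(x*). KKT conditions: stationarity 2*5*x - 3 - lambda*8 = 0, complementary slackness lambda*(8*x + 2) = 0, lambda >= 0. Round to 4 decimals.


Step 1: Try lambda = 0 (constraint inactive).
Stationarity: 2*5*x - 3 = 0
x* = 3/(2*5) = 0.3
Check constraint: 8*0.3 = 2.4 >= -2 -- satisfied.
Step 2: Compute optimal value.
f(x*) = 5*0.3^2 - 3*0.3 = -0.45


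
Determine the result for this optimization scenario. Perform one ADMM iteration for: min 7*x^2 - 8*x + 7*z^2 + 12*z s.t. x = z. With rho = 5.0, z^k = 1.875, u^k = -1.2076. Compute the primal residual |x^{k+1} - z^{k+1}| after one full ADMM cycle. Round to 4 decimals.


ADMM iteration with rho = 5.0, z^k = 1.875, u^k = -1.2076
Step 1: x-update.
Minimize 7*x^2 - 8*x + (5.0/2)*(x - 1.875 - 1.2076)^2
FOC: (2*7 + 5.0)*x = 8 + 5.0*(1.875 + 1.2076)
x^{k+1} = 1.2323
Step 2: z-update.
Minimize 7*z^2 + 12*z + (5.0/2)*(1.2323 - z - 1.2076)^2
FOC: (2*7 + 5.0)*z = -12 + 5.0*(1.2323 - 1.2076)
z^{k+1} = -0.6251
Step 3: u-update.
u^{k+1} = -1.2076 + 1.2323 + 0.6251 = 0.6498
Step 4: Primal residual = |1.2323 + 0.6251| = 1.8574


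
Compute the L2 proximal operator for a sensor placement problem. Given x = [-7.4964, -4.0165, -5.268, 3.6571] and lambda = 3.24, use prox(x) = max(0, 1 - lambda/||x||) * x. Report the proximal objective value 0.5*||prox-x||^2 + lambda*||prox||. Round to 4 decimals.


Step 1: Compute ||x||.
||x|| = 10.6515
Step 2: Compute scaling factor.
scale = max(0, 1 - 3.24/10.6515) = 0.6958
Step 3: prox(x) = [-5.2161, -2.7948, -3.6656, 2.5447]
||prox(x)|| = 7.4115
Step 4: Proximal objective.
0.5*||prox-x||^2 = 5.2488
lambda*||prox|| = 24.0133
Total = 29.2621
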